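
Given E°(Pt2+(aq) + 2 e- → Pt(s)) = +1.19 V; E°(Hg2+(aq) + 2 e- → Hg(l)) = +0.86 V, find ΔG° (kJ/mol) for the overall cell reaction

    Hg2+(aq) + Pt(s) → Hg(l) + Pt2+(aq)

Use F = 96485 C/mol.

+63.7 kJ/mol

In the reaction as written Hg2+(aq) is reduced, so the Hg²⁺/Hg couple is the cathode and Pt²⁺/Pt is the anode.
E°cell = +0.86 − (+1.19) = −0.33 V; balancing electrons gives n = 2.
ΔG° = −nFE°cell = −(2)(96485)(−0.33) J/mol = +63.7 kJ/mol.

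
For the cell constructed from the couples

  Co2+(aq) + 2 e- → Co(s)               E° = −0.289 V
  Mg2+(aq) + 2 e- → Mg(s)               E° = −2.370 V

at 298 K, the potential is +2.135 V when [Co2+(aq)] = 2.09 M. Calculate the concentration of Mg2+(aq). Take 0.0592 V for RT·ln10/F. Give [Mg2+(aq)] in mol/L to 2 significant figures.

With Co²⁺/Co at the cathode and Mg²⁺/Mg at the anode, E°cell = −0.289 − (−2.370) = +2.081 V (n = 2).
Since E = E° − (0.0592/n)·log Q, log Q = n(E° − E)/0.0592 = −1.824.
Balancing electrons gives Co2+(aq) + Mg(s) → Co(s) + Mg2+(aq); thus Q = [Mg2+(aq)] / [Co2+(aq)].
Substituting the known concentrations and solving, log [Mg2+(aq)] = −1.504 and [Mg2+(aq)] = 0.031 M.

0.031 M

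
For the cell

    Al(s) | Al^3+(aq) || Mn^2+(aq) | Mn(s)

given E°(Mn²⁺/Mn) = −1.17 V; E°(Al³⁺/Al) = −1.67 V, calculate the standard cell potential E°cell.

By convention the left-hand electrode in cell notation is the anode (oxidation) and the right-hand electrode is the cathode (reduction).
E°cell = E°(right) − E°(left) = −1.17 − (−1.67) = +0.50 V.

+0.50 V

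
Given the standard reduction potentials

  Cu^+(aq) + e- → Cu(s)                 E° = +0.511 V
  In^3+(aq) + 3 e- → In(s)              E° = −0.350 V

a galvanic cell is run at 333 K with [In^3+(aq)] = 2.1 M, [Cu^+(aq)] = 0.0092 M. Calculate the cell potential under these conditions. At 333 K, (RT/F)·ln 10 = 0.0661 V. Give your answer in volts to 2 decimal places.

+0.72 V

Since E°(Cu⁺/Cu) > E°(In³⁺/In), Cu⁺/Cu serves as the cathode.
The standard potential is +0.511 − (−0.350) = +0.861 V and the balanced reaction transfers n = 3 electrons.
For the overall reaction 3 Cu^+(aq) + In(s) → 3 Cu(s) + In^3+(aq), Q = [In^3+(aq)] / [Cu^+(aq)]^3 = 2.7×10^6, giving log Q = 6.431.
By the Nernst equation, E = +0.861 − (0.0661/3)·(6.431) = +0.72 V.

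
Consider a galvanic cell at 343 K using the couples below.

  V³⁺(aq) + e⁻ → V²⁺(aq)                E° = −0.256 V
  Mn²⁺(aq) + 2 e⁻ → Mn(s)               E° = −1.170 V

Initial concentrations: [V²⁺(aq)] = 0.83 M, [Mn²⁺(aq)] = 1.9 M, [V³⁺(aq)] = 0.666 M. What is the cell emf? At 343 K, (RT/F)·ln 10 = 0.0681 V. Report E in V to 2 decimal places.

+0.90 V

V³⁺/V²⁺ is reduced (cathode, E° = −0.256 V) and Mn²⁺/Mn is oxidized (anode).
E°cell = −0.256 − (−1.170) = +0.914 V, with n = 2 electrons transferred.
Balancing gives 2 V³⁺(aq) + Mn(s) → 2 V²⁺(aq) + Mn²⁺(aq); hence Q = ([V²⁺(aq)]^2·[Mn²⁺(aq)]) / [V³⁺(aq)]^2 = 2.95 (log Q = 0.470).
By the Nernst equation, E = +0.914 − (0.0681/2)·(0.470) = +0.90 V.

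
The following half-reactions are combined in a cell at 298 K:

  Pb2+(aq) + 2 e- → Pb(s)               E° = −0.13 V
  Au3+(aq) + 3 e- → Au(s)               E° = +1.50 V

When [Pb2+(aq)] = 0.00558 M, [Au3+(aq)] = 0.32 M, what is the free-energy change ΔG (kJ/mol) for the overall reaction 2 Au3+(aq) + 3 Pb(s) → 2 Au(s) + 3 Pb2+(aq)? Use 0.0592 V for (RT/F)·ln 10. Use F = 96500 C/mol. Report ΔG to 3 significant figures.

−977 kJ/mol

With Au³⁺/Au reduced at the cathode, E°cell = +1.50 − (−0.13) = +1.63 V and n = 6.
The reaction quotient is [Pb2+(aq)]^3 / [Au3+(aq)]^2 = 1.7×10^−6; by Nernst, E = +1.63 − (0.0592/6)(−5.770) = +1.6869 V.
ΔG = −nFE = −(6)(96500)(+1.6869) J/mol = −977 kJ/mol.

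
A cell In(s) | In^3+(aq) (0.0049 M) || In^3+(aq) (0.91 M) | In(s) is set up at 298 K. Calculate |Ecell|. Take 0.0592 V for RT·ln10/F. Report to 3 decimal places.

0.045 V

For a concentration cell E°cell = 0, since both electrodes use the same couple.
The compartment with the higher In^3+(aq) concentration (0.91 M) acts as the cathode; ions are reduced there and produced at the dilute (0.0049 M) anode.
With n = 3, Ecell = −(0.0592/3)·log([dilute]/[conc]) = −(0.0592/3)·log(0.0049/0.91) = +0.045 V.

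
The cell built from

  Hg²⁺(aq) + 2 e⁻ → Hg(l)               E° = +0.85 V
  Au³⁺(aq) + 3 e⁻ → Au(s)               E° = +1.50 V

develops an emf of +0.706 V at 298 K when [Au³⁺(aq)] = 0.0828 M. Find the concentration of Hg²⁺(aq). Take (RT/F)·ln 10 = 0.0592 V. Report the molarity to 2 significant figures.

With Au³⁺/Au at the cathode and Hg²⁺/Hg at the anode, E°cell = +1.50 − (+0.85) = +0.65 V (n = 6).
From the Nernst equation, log Q = n(E° − E)/0.0592 = 6·(+0.65 − (+0.706))/0.0592 = −5.676.
Balancing electrons gives 2 Au³⁺(aq) + 3 Hg(l) → 2 Au(s) + 3 Hg²⁺(aq); thus Q = [Hg²⁺(aq)]^3 / [Au³⁺(aq)]^2.
Solving for the unknown gives log [Hg²⁺(aq)] = −2.613, so [Hg²⁺(aq)] ≈ 0.0024 M.

0.0024 M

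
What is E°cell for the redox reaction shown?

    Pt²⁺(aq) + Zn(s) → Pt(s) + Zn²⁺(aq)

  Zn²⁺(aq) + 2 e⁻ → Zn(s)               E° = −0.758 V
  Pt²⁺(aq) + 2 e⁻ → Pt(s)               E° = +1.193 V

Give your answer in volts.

In the reaction as written, Pt²⁺(aq) is reduced (cathode) and Zn²⁺(aq) is produced by oxidation at the anode.
E°cell = E°(cathode) − E°(anode) = +1.193 − (−0.758) = +1.951 V.

+1.951 V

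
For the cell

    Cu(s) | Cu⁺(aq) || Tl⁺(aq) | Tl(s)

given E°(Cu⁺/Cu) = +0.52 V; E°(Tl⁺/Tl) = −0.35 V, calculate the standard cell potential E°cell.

−0.87 V

By convention the left-hand electrode in cell notation is the anode (oxidation) and the right-hand electrode is the cathode (reduction).
E°cell = E°(right) − E°(left) = −0.35 − (+0.52) = −0.87 V.
The negative sign shows that, as written, the cell would require an external voltage to drive the reaction.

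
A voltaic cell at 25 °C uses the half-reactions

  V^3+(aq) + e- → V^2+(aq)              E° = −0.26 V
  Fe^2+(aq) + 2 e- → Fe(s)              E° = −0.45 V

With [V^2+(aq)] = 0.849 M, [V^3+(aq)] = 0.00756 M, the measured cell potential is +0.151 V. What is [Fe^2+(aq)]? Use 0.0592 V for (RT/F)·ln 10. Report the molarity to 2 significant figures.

0.0016 M

V³⁺/V²⁺ is the cathode (higher E°); E°cell = −0.26 − (−0.45) = +0.19 V with n = 2.
From the Nernst equation, log Q = n(E° − E)/0.0592 = 2·(+0.19 − (+0.151))/0.0592 = 1.318.
Balancing electrons gives 2 V^3+(aq) + Fe(s) → 2 V^2+(aq) + Fe^2+(aq); thus Q = ([V^2+(aq)]^2·[Fe^2+(aq)]) / [V^3+(aq)]^2.
Solving for the unknown gives log [Fe^2+(aq)] = −2.783, so [Fe^2+(aq)] ≈ 0.0016 M.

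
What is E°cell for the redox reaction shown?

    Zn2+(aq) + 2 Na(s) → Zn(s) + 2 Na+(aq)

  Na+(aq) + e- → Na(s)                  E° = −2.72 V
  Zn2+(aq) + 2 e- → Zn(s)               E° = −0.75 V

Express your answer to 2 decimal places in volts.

+1.97 V

In the reaction as written, Zn2+(aq) is reduced (cathode) and Na+(aq) is produced by oxidation at the anode.
E°cell = E°(cathode) − E°(anode) = −0.75 − (−2.72) = +1.97 V.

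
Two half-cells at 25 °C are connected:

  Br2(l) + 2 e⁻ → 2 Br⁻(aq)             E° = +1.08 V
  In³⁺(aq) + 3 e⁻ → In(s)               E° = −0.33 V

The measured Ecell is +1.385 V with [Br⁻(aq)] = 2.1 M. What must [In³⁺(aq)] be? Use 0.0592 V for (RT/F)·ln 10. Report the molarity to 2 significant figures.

Br₂/Br⁻ is the cathode (higher E°); E°cell = +1.08 − (−0.33) = +1.41 V with n = 6.
From the Nernst equation, log Q = n(E° − E)/0.0592 = 6·(+1.41 − (+1.385))/0.0592 = 2.534.
The balanced reaction is 3 Br2(l) + 2 In(s) → 6 Br⁻(aq) + 2 In³⁺(aq), so Q = [Br⁻(aq)]^6·[In³⁺(aq)]^2.
Isolating [In³⁺(aq)] in Q = 10^{2.534} yields log [In³⁺(aq)] = 0.300, i.e. 2.0 M.

2.0 M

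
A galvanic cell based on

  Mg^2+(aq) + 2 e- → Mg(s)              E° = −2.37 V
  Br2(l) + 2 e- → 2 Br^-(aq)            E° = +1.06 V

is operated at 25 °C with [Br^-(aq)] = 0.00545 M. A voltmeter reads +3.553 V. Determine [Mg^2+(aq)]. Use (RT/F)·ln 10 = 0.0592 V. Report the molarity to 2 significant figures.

2.4 M

Br₂/Br⁻ is the cathode (higher E°); E°cell = +1.06 − (−2.37) = +3.43 V with n = 2.
Rearranging E = E° − (0.0592/n)·log Q gives log Q = 2(+3.43 − (+3.553))/0.0592 = −4.155.
For Br2(l) + Mg(s) → 2 Br^-(aq) + Mg^2+(aq), the reaction quotient is Q = [Br^-(aq)]^2·[Mg^2+(aq)].
Solving for the unknown gives log [Mg^2+(aq)] = 0.372, so [Mg^2+(aq)] ≈ 2.4 M.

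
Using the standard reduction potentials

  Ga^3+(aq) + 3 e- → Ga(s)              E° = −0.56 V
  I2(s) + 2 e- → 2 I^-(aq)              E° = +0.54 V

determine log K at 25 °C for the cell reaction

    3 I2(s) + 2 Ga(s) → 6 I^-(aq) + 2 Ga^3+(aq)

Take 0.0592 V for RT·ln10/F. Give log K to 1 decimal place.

log K = 111.5

The I₂/I⁻ couple is reduced (cathode); E°cell = +0.54 − (−0.56) = +1.10 V with n = 6.
At equilibrium E = 0, so log K = nE°cell / 0.0592 = (6)(+1.10) / 0.0592 = 111.5.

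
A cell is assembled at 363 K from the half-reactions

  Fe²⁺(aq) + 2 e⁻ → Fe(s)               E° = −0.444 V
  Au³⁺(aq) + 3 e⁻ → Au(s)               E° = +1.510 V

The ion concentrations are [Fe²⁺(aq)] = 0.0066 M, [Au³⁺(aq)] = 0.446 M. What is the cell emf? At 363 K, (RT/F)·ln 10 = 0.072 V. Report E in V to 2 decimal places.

The Au³⁺/Au couple has the more positive E°, so it is the cathode; Fe²⁺/Fe is the anode.
The standard potential is +1.510 − (−0.444) = +1.954 V and the balanced reaction transfers n = 6 electrons.
Balancing gives 2 Au³⁺(aq) + 3 Fe(s) → 2 Au(s) + 3 Fe²⁺(aq); hence Q = [Fe²⁺(aq)]^3 / [Au³⁺(aq)]^2 = 1.45×10^−6 (log Q = −5.840).
By the Nernst equation, E = +1.954 − (0.072/6)·(−5.840) = +2.02 V.

+2.02 V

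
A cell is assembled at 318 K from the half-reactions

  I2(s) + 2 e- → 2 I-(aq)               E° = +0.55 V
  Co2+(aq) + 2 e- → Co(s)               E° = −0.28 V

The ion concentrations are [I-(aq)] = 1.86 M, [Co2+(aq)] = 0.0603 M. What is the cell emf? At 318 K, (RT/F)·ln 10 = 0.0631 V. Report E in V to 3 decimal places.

+0.851 V

I₂/I⁻ is reduced (cathode, E° = +0.55 V) and Co²⁺/Co is oxidized (anode).
The standard potential is +0.55 − (−0.28) = +0.83 V and the balanced reaction transfers n = 2 electrons.
For the overall reaction I2(s) + Co(s) → 2 I-(aq) + Co2+(aq), Q = [I-(aq)]^2·[Co2+(aq)] = 0.209, giving log Q = −0.681.
Applying E = E° − (RT ln10/nF)·log Q gives +0.83 − (0.0631/2)(−0.681) = +0.851 V.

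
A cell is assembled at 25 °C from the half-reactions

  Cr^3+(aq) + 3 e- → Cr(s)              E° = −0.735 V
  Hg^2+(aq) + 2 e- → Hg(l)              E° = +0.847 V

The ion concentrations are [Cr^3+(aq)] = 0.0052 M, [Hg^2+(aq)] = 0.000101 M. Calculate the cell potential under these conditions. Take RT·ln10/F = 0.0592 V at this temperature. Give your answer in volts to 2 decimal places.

Since E°(Hg²⁺/Hg) > E°(Cr³⁺/Cr), Hg²⁺/Hg serves as the cathode.
E°cell = +0.847 − (−0.735) = +1.582 V, with n = 6 electrons transferred.
The balanced reaction is 3 Hg^2+(aq) + 2 Cr(s) → 3 Hg(l) + 2 Cr^3+(aq), so Q = [Cr^3+(aq)]^2 / [Hg^2+(aq)]^3 = 2.62×10^7 and log Q = 7.419.
E = E° − (0.0592/n)·log Q = +1.582 − (0.0592/6)(7.419) = +1.51 V.

+1.51 V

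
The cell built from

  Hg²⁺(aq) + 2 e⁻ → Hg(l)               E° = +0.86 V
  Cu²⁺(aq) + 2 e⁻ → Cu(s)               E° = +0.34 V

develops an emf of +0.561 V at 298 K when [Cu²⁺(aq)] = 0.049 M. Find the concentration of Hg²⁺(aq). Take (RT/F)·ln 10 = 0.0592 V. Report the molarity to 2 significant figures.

The Hg²⁺/Hg couple has the larger reduction potential, so it is the cathode: E°cell = +0.86 − (+0.34) = +0.52 V and n = 2.
Rearranging E = E° − (0.0592/n)·log Q gives log Q = 2(+0.52 − (+0.561))/0.0592 = −1.385.
Balancing electrons gives Hg²⁺(aq) + Cu(s) → Hg(l) + Cu²⁺(aq); thus Q = [Cu²⁺(aq)] / [Hg²⁺(aq)].
Solving for the unknown gives log [Hg²⁺(aq)] = 0.075, so [Hg²⁺(aq)] ≈ 1.2 M.

1.2 M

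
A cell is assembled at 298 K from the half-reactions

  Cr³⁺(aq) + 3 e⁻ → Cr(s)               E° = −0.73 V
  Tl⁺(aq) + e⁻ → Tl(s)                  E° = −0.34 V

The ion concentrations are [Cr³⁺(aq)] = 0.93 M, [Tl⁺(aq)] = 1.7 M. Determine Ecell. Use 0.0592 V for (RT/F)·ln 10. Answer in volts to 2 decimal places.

+0.40 V

Tl⁺/Tl is reduced (cathode, E° = −0.34 V) and Cr³⁺/Cr is oxidized (anode).
E°cell = −0.34 − (−0.73) = +0.39 V, with n = 3 electrons transferred.
Balancing gives 3 Tl⁺(aq) + Cr(s) → 3 Tl(s) + Cr³⁺(aq); hence Q = [Cr³⁺(aq)] / [Tl⁺(aq)]^3 = 0.189 (log Q = −0.723).
By the Nernst equation, E = +0.39 − (0.0592/3)·(−0.723) = +0.40 V.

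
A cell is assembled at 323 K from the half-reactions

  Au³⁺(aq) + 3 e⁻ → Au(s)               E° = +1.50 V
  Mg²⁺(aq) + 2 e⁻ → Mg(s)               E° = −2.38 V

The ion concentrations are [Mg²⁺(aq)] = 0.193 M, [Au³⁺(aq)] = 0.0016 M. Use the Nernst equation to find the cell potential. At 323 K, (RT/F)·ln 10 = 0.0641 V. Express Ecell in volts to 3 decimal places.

+3.843 V

Au³⁺/Au is reduced (cathode, E° = +1.50 V) and Mg²⁺/Mg is oxidized (anode).
E°cell = +1.50 − (−2.38) = +3.88 V, with n = 6 electrons transferred.
For the overall reaction 2 Au³⁺(aq) + 3 Mg(s) → 2 Au(s) + 3 Mg²⁺(aq), Q = [Mg²⁺(aq)]^3 / [Au³⁺(aq)]^2 = 2.81×10^3, giving log Q = 3.448.
E = E° − (0.0641/n)·log Q = +3.88 − (0.0641/6)(3.448) = +3.843 V.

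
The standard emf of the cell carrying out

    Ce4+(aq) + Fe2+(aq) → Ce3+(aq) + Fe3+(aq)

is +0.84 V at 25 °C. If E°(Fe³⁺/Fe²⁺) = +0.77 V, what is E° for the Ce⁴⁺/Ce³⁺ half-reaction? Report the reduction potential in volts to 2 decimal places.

In the reaction as written the Ce⁴⁺/Ce³⁺ couple is reduced (cathode) and Fe³⁺/Fe²⁺ is oxidized (anode), so E°cell = E°(Ce⁴⁺/Ce³⁺) − E°(Fe³⁺/Fe²⁺).
E°(Ce⁴⁺/Ce³⁺) = E°cell + E°(anode) = +0.84 + (+0.77) = +1.61 V.

+1.61 V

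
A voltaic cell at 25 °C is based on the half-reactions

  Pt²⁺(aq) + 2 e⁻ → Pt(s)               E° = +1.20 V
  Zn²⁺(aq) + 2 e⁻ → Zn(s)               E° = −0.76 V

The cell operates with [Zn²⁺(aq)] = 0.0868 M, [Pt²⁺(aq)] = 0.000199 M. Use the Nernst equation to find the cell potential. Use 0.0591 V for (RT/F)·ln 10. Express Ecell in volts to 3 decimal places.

+1.882 V

Since E°(Pt²⁺/Pt) > E°(Zn²⁺/Zn), Pt²⁺/Pt serves as the cathode.
E°cell = +1.20 − (−0.76) = +1.96 V, with n = 2 electrons transferred.
For the overall reaction Pt²⁺(aq) + Zn(s) → Pt(s) + Zn²⁺(aq), Q = [Zn²⁺(aq)] / [Pt²⁺(aq)] = 436, giving log Q = 2.640.
By the Nernst equation, E = +1.96 − (0.0591/2)·(2.640) = +1.882 V.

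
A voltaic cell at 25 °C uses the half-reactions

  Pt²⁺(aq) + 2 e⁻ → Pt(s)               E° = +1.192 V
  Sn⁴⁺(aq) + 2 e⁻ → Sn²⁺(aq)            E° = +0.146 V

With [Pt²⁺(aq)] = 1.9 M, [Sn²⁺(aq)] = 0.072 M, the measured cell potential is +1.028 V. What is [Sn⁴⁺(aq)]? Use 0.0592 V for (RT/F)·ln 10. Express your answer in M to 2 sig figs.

0.55 M

With Pt²⁺/Pt at the cathode and Sn⁴⁺/Sn²⁺ at the anode, E°cell = +1.192 − (+0.146) = +1.046 V (n = 2).
From the Nernst equation, log Q = n(E° − E)/0.0592 = 2·(+1.046 − (+1.028))/0.0592 = 0.608.
The balanced reaction is Pt²⁺(aq) + Sn²⁺(aq) → Pt(s) + Sn⁴⁺(aq), so Q = [Sn⁴⁺(aq)] / ([Pt²⁺(aq)]·[Sn²⁺(aq)]).
Substituting the known concentrations and solving, log [Sn⁴⁺(aq)] = −0.256 and [Sn⁴⁺(aq)] = 0.55 M.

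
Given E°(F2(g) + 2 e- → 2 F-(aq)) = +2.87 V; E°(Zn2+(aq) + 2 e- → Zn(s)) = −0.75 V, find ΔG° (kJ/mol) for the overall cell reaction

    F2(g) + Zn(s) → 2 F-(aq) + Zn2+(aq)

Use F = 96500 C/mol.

In the reaction as written F2(g) is reduced, so the F₂/F⁻ couple is the cathode and Zn²⁺/Zn is the anode.
E°cell = +2.87 − (−0.75) = +3.62 V; balancing electrons gives n = 2.
ΔG° = −nFE°cell = −(2)(96500)(+3.62) J/mol = −699 kJ/mol.

−699 kJ/mol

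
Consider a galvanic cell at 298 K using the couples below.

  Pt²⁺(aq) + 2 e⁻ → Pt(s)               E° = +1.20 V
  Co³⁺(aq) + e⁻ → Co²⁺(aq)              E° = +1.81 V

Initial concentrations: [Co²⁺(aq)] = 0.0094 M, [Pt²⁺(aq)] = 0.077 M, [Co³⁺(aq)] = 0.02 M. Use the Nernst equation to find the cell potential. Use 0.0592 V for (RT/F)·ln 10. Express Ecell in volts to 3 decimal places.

Since E°(Co³⁺/Co²⁺) > E°(Pt²⁺/Pt), Co³⁺/Co²⁺ serves as the cathode.
E°cell = +1.81 − (+1.20) = +0.61 V, with n = 2 electrons transferred.
Balancing gives 2 Co³⁺(aq) + Pt(s) → 2 Co²⁺(aq) + Pt²⁺(aq); hence Q = ([Co²⁺(aq)]^2·[Pt²⁺(aq)]) / [Co³⁺(aq)]^2 = 0.017 (log Q = −1.769).
E = E° − (0.0592/n)·log Q = +0.61 − (0.0592/2)(−1.769) = +0.662 V.

+0.662 V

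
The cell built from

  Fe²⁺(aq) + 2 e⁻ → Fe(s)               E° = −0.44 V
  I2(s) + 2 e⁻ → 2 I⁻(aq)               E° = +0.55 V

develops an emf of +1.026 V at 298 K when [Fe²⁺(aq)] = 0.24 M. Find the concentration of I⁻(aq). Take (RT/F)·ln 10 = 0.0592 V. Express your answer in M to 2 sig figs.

The I₂/I⁻ couple has the larger reduction potential, so it is the cathode: E°cell = +0.55 − (−0.44) = +0.99 V and n = 2.
Rearranging E = E° − (0.0592/n)·log Q gives log Q = 2(+0.99 − (+1.026))/0.0592 = −1.216.
Balancing electrons gives I2(s) + Fe(s) → 2 I⁻(aq) + Fe²⁺(aq); thus Q = [I⁻(aq)]^2·[Fe²⁺(aq)].
Isolating [I⁻(aq)] in Q = 10^{−1.216} yields log [I⁻(aq)] = −0.298, i.e. 0.50 M.

0.50 M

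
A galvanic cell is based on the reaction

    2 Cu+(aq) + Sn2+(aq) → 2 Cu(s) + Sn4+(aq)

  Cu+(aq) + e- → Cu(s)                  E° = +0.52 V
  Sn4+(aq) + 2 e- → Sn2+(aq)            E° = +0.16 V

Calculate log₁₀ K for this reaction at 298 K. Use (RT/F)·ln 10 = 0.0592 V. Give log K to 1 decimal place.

The Cu⁺/Cu couple is reduced (cathode); E°cell = +0.52 − (+0.16) = +0.36 V with n = 2.
At equilibrium E = 0, so log K = nE°cell / 0.0592 = (2)(+0.36) / 0.0592 = 12.2.

log K = 12.2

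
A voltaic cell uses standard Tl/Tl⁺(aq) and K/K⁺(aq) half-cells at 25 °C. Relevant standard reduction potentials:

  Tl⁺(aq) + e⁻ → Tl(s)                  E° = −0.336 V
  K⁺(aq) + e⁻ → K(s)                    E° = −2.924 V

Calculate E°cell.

Of the two couples in this cell, the one with the more positive reduction potential is reduced at the cathode: here that is Tl⁺/Tl (−0.336 V); K⁺/K (−2.924 V) is the anode.
E°cell = E°(cathode) − E°(anode) = −0.336 − (−2.924) = +2.588 V.

+2.588 V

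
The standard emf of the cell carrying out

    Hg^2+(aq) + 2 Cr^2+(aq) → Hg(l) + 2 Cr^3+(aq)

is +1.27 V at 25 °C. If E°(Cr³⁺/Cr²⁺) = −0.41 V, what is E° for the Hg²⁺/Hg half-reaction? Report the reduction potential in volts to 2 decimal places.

In the reaction as written the Hg²⁺/Hg couple is reduced (cathode) and Cr³⁺/Cr²⁺ is oxidized (anode), so E°cell = E°(Hg²⁺/Hg) − E°(Cr³⁺/Cr²⁺).
E°(Hg²⁺/Hg) = E°cell + E°(anode) = +1.27 + (−0.41) = +0.86 V.

+0.86 V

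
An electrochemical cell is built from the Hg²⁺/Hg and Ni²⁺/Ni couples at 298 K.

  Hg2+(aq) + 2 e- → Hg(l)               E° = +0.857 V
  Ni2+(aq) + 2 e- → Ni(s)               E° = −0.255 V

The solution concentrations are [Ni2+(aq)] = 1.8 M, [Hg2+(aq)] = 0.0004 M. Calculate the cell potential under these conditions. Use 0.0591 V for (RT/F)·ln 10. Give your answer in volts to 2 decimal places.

Hg²⁺/Hg is reduced (cathode, E° = +0.857 V) and Ni²⁺/Ni is oxidized (anode).
E°cell = E°cat − E°an = +0.857 − (−0.255) = +1.112 V; n = 2.
The balanced reaction is Hg2+(aq) + Ni(s) → Hg(l) + Ni2+(aq), so Q = [Ni2+(aq)] / [Hg2+(aq)] = 4.5×10^3 and log Q = 3.653.
By the Nernst equation, E = +1.112 − (0.0591/2)·(3.653) = +1.00 V.

+1.00 V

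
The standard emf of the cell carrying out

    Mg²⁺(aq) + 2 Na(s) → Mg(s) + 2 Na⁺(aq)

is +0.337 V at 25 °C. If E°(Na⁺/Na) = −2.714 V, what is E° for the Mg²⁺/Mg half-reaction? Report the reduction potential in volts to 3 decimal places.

−2.377 V

In the reaction as written the Mg²⁺/Mg couple is reduced (cathode) and Na⁺/Na is oxidized (anode), so E°cell = E°(Mg²⁺/Mg) − E°(Na⁺/Na).
E°(Mg²⁺/Mg) = E°cell + E°(anode) = +0.337 + (−2.714) = −2.377 V.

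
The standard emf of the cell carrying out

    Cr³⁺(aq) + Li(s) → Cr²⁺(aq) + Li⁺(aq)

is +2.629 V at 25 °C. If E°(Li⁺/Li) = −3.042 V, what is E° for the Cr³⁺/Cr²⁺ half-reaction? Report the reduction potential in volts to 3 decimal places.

−0.413 V

In the reaction as written the Cr³⁺/Cr²⁺ couple is reduced (cathode) and Li⁺/Li is oxidized (anode), so E°cell = E°(Cr³⁺/Cr²⁺) − E°(Li⁺/Li).
E°(Cr³⁺/Cr²⁺) = E°cell + E°(anode) = +2.629 + (−3.042) = −0.413 V.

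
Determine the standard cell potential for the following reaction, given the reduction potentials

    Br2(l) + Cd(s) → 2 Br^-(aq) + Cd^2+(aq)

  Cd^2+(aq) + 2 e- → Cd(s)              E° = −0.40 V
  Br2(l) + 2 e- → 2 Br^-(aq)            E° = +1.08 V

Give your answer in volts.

Br2(l) gains electrons, so the Br₂/Br⁻ couple is the cathode; the Cd²⁺/Cd couple is the anode.
E°cell = E°(cathode) − E°(anode) = +1.08 − (−0.40) = +1.48 V.

+1.48 V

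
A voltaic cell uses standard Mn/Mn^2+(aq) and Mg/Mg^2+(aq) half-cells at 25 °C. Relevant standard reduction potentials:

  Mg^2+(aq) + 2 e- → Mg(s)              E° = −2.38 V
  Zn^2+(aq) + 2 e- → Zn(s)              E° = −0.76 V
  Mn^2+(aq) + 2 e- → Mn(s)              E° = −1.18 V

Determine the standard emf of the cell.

Of the two couples in this cell, the one with the more positive reduction potential is reduced at the cathode: here that is Mn²⁺/Mn (−1.18 V); Mg²⁺/Mg (−2.38 V) is the anode.
E°cell = E°(cathode) − E°(anode) = −1.18 − (−2.38) = +1.20 V.

+1.20 V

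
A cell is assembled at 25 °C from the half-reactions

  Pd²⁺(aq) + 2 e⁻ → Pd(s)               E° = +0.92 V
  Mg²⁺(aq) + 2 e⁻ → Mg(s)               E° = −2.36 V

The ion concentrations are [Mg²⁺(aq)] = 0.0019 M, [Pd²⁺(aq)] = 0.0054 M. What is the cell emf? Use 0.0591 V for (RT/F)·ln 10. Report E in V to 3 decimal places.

+3.293 V

Pd²⁺/Pd is reduced (cathode, E° = +0.92 V) and Mg²⁺/Mg is oxidized (anode).
E°cell = +0.92 − (−2.36) = +3.28 V, with n = 2 electrons transferred.
Balancing gives Pd²⁺(aq) + Mg(s) → Pd(s) + Mg²⁺(aq); hence Q = [Mg²⁺(aq)] / [Pd²⁺(aq)] = 0.352 (log Q = −0.454).
By the Nernst equation, E = +3.28 − (0.0591/2)·(−0.454) = +3.293 V.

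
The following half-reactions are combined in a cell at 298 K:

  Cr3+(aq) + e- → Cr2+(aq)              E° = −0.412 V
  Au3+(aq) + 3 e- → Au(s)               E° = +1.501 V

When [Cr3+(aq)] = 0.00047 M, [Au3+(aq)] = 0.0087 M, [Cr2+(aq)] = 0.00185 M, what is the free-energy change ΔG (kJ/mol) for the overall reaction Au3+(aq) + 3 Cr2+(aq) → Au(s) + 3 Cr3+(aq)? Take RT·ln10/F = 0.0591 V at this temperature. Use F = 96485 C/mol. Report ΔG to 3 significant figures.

With Au³⁺/Au reduced at the cathode, E°cell = +1.501 − (−0.412) = +1.913 V and n = 3.
Q = [Cr3+(aq)]^3 / ([Au3+(aq)]·[Cr2+(aq)]^3) = 1.88, so log Q = 0.275 and E = +1.913 − (0.0591/3)(0.275) = +1.9076 V.
Then ΔG = −nFE = −3 × 96485 × +1.9076 J/mol = −552 kJ/mol.

−552 kJ/mol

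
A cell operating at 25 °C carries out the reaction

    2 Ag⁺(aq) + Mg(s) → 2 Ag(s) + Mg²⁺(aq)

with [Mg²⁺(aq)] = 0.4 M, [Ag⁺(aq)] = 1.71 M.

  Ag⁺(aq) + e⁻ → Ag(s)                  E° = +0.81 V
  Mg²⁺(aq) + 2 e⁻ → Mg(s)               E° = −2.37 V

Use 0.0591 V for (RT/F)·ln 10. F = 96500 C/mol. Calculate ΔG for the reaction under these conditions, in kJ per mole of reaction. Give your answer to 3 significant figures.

−619 kJ/mol

With Ag⁺/Ag reduced at the cathode, E°cell = +0.81 − (−2.37) = +3.18 V and n = 2.
Q = [Mg²⁺(aq)] / [Ag⁺(aq)]^2 = 0.137, so log Q = −0.864 and E = +3.18 − (0.0591/2)(−0.864) = +3.2055 V.
ΔG = −nFE = −(2)(96500)(+3.2055) J/mol = −619 kJ/mol.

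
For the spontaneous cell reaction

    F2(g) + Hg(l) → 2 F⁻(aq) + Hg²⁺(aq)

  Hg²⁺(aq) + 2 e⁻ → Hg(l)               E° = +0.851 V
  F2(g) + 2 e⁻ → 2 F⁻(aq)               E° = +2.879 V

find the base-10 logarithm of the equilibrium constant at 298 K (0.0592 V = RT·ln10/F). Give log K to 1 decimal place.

The F₂/F⁻ couple is reduced (cathode); E°cell = +2.879 − (+0.851) = +2.028 V with n = 2.
At equilibrium E = 0, so log K = nE°cell / 0.0592 = (2)(+2.028) / 0.0592 = 68.5.

log K = 68.5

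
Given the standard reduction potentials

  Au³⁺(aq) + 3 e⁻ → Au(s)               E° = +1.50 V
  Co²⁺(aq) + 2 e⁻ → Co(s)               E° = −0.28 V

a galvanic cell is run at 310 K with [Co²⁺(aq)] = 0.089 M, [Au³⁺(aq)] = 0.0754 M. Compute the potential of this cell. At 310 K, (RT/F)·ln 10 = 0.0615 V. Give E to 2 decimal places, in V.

+1.79 V

The Au³⁺/Au couple has the more positive E°, so it is the cathode; Co²⁺/Co is the anode.
E°cell = +1.50 − (−0.28) = +1.78 V, with n = 6 electrons transferred.
For the overall reaction 2 Au³⁺(aq) + 3 Co(s) → 2 Au(s) + 3 Co²⁺(aq), Q = [Co²⁺(aq)]^3 / [Au³⁺(aq)]^2 = 0.124, giving log Q = −0.907.
By the Nernst equation, E = +1.78 − (0.0615/6)·(−0.907) = +1.79 V.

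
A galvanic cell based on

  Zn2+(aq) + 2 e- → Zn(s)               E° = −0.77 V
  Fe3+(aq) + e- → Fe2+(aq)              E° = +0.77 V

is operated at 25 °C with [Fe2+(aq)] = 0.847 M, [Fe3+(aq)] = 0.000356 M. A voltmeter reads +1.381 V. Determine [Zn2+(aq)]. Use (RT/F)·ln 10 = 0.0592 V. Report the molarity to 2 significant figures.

Fe³⁺/Fe²⁺ is the cathode (higher E°); E°cell = +0.77 − (−0.77) = +1.54 V with n = 2.
Since E = E° − (0.0592/n)·log Q, log Q = n(E° − E)/0.0592 = 5.372.
For 2 Fe3+(aq) + Zn(s) → 2 Fe2+(aq) + Zn2+(aq), the reaction quotient is Q = ([Fe2+(aq)]^2·[Zn2+(aq)]) / [Fe3+(aq)]^2.
Isolating [Zn2+(aq)] in Q = 10^{5.372} yields log [Zn2+(aq)] = −1.381, i.e. 0.042 M.

0.042 M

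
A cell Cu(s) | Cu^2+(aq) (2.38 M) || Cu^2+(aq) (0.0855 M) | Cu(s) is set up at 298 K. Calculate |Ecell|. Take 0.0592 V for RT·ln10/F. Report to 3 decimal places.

For a concentration cell E°cell = 0, since both electrodes use the same couple.
The compartment with the higher Cu^2+(aq) concentration (2.38 M) acts as the cathode; ions are reduced there and produced at the dilute (0.0855 M) anode.
With n = 2, Ecell = −(0.0592/2)·log([dilute]/[conc]) = −(0.0592/2)·log(0.0855/2.38) = +0.043 V.

0.043 V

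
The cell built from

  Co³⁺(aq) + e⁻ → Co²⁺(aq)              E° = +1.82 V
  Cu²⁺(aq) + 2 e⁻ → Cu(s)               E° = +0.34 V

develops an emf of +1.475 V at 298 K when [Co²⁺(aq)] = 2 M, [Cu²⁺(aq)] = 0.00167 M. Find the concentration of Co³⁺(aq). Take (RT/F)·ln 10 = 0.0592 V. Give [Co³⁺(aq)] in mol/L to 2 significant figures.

0.067 M

Co³⁺/Co²⁺ is the cathode (higher E°); E°cell = +1.82 − (+0.34) = +1.48 V with n = 2.
From the Nernst equation, log Q = n(E° − E)/0.0592 = 2·(+1.48 − (+1.475))/0.0592 = 0.169.
Balancing electrons gives 2 Co³⁺(aq) + Cu(s) → 2 Co²⁺(aq) + Cu²⁺(aq); thus Q = ([Co²⁺(aq)]^2·[Cu²⁺(aq)]) / [Co³⁺(aq)]^2.
Isolating [Co³⁺(aq)] in Q = 10^{0.169} yields log [Co³⁺(aq)] = −1.172, i.e. 0.067 M.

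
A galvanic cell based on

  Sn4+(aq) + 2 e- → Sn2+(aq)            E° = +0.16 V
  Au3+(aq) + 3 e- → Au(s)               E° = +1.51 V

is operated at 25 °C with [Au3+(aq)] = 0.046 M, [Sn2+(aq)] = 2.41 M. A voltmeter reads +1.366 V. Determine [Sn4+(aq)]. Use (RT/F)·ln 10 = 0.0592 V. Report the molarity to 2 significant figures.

The Au³⁺/Au couple has the larger reduction potential, so it is the cathode: E°cell = +1.51 − (+0.16) = +1.35 V and n = 6.
From the Nernst equation, log Q = n(E° − E)/0.0592 = 6·(+1.35 − (+1.366))/0.0592 = −1.622.
Balancing electrons gives 2 Au3+(aq) + 3 Sn2+(aq) → 2 Au(s) + 3 Sn4+(aq); thus Q = [Sn4+(aq)]^3 / ([Au3+(aq)]^2·[Sn2+(aq)]^3).
Substituting the known concentrations and solving, log [Sn4+(aq)] = −1.050 and [Sn4+(aq)] = 0.089 M.

0.089 M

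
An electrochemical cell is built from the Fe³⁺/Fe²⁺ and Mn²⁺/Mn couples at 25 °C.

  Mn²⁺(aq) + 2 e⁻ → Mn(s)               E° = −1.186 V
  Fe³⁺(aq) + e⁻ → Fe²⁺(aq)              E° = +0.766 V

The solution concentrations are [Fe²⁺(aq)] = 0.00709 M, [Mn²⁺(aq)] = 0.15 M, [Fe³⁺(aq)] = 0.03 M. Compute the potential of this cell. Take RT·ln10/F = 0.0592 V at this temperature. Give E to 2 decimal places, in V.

+2.01 V

Since E°(Fe³⁺/Fe²⁺) > E°(Mn²⁺/Mn), Fe³⁺/Fe²⁺ serves as the cathode.
E°cell = E°cat − E°an = +0.766 − (−1.186) = +1.952 V; n = 2.
For the overall reaction 2 Fe³⁺(aq) + Mn(s) → 2 Fe²⁺(aq) + Mn²⁺(aq), Q = ([Fe²⁺(aq)]^2·[Mn²⁺(aq)]) / [Fe³⁺(aq)]^2 = 0.00838, giving log Q = −2.077.
Applying E = E° − (RT ln10/nF)·log Q gives +1.952 − (0.0592/2)(−2.077) = +2.01 V.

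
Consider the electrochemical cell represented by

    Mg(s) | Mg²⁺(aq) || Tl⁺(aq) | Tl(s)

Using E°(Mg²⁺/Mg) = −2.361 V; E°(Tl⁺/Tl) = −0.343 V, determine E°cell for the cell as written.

+2.018 V

By convention the left-hand electrode in cell notation is the anode (oxidation) and the right-hand electrode is the cathode (reduction).
E°cell = E°(right) − E°(left) = −0.343 − (−2.361) = +2.018 V.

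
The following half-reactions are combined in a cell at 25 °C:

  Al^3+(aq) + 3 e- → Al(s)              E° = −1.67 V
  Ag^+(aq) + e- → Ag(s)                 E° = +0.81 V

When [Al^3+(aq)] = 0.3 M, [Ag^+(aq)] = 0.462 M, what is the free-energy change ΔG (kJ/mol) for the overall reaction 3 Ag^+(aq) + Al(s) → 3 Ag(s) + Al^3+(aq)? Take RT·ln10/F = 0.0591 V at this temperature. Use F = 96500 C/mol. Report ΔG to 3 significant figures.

E°cell = +0.81 − (−1.67) = +2.48 V; the balanced reaction transfers n = 3 electrons.
The reaction quotient is [Al^3+(aq)] / [Ag^+(aq)]^3 = 3.04; by Nernst, E = +2.48 − (0.0591/3)(0.483) = +2.4705 V.
ΔG = −nFE = −(3)(96500)(+2.4705) J/mol = −715 kJ/mol.

−715 kJ/mol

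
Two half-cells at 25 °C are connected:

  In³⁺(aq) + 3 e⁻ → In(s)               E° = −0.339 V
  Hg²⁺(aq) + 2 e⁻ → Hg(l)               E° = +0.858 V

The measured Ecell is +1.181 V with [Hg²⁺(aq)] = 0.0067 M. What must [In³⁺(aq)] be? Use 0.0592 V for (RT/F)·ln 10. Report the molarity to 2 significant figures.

With Hg²⁺/Hg at the cathode and In³⁺/In at the anode, E°cell = +0.858 − (−0.339) = +1.197 V (n = 6).
From the Nernst equation, log Q = n(E° − E)/0.0592 = 6·(+1.197 − (+1.181))/0.0592 = 1.622.
The balanced reaction is 3 Hg²⁺(aq) + 2 In(s) → 3 Hg(l) + 2 In³⁺(aq), so Q = [In³⁺(aq)]^2 / [Hg²⁺(aq)]^3.
Isolating [In³⁺(aq)] in Q = 10^{1.622} yields log [In³⁺(aq)] = −2.450, i.e. 0.0035 M.

0.0035 M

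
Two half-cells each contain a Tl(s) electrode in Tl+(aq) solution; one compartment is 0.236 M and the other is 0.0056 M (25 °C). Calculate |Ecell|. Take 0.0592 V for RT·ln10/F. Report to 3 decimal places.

For a concentration cell E°cell = 0, since both electrodes use the same couple.
The compartment with the higher Tl+(aq) concentration (0.236 M) acts as the cathode; ions are reduced there and produced at the dilute (0.0056 M) anode.
With n = 1, Ecell = −(0.0592/1)·log([dilute]/[conc]) = −(0.0592/1)·log(0.0056/0.236) = +0.096 V.

0.096 V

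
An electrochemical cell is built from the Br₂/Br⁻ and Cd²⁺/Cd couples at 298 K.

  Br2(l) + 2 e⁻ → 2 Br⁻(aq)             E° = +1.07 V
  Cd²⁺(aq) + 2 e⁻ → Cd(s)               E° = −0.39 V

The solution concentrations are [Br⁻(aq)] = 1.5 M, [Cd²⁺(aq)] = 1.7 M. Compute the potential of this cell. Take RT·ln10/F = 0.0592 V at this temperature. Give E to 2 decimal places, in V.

+1.44 V

Br₂/Br⁻ is reduced (cathode, E° = +1.07 V) and Cd²⁺/Cd is oxidized (anode).
E°cell = +1.07 − (−0.39) = +1.46 V, with n = 2 electrons transferred.
For the overall reaction Br2(l) + Cd(s) → 2 Br⁻(aq) + Cd²⁺(aq), Q = [Br⁻(aq)]^2·[Cd²⁺(aq)] = 3.82, giving log Q = 0.583.
E = E° − (0.0592/n)·log Q = +1.46 − (0.0592/2)(0.583) = +1.44 V.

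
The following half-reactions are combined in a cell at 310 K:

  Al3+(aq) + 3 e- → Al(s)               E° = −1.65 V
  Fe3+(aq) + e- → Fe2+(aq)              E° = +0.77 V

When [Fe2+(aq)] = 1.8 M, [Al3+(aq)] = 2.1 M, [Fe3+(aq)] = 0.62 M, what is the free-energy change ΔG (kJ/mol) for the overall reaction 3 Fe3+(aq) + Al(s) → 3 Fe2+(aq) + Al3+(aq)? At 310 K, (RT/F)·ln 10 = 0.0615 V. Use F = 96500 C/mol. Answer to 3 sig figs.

The standard cell potential is +0.77 − (−1.65) = +2.42 V, with n = 3 electrons in the balanced equation.
The reaction quotient is ([Fe2+(aq)]^3·[Al3+(aq)]) / [Fe3+(aq)]^3 = 51.4; by Nernst, E = +2.42 − (0.0615/3)(1.711) = +2.3849 V.
ΔG = −nFE = −(3)(96500)(+2.3849) J/mol = −690 kJ/mol.

−690 kJ/mol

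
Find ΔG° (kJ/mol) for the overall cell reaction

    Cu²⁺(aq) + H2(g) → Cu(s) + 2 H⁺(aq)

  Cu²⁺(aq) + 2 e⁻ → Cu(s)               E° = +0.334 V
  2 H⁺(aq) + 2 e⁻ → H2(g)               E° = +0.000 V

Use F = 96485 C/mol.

−64.5 kJ/mol

In the reaction as written Cu²⁺(aq) is reduced, so the Cu²⁺/Cu couple is the cathode and 2H⁺/H₂ is the anode.
E°cell = +0.334 − (+0.000) = +0.334 V; balancing electrons gives n = 2.
ΔG° = −nFE°cell = −(2)(96485)(+0.334) J/mol = −64.5 kJ/mol.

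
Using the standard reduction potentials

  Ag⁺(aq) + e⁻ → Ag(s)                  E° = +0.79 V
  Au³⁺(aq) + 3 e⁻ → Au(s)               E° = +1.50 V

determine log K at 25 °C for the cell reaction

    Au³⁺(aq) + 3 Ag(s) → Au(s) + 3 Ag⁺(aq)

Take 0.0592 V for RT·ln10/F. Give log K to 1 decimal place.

The Au³⁺/Au couple is reduced (cathode); E°cell = +1.50 − (+0.79) = +0.71 V with n = 3.
At equilibrium E = 0, so log K = nE°cell / 0.0592 = (3)(+0.71) / 0.0592 = 36.0.

log K = 36.0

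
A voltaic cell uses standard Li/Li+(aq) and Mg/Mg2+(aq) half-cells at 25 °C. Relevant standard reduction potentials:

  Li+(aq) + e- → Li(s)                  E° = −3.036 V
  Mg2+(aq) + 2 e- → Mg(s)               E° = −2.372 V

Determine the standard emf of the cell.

Of the two couples in this cell, the one with the more positive reduction potential is reduced at the cathode: here that is Mg²⁺/Mg (−2.372 V); Li⁺/Li (−3.036 V) is the anode.
E°cell = E°(cathode) − E°(anode) = −2.372 − (−3.036) = +0.664 V.

+0.664 V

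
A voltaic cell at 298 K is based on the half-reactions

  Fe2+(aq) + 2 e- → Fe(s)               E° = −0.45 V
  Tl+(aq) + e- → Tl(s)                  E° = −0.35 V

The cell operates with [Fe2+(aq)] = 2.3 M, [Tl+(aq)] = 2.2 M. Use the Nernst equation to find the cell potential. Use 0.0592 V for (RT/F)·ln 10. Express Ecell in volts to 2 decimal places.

+0.11 V

Tl⁺/Tl is reduced (cathode, E° = −0.35 V) and Fe²⁺/Fe is oxidized (anode).
E°cell = −0.35 − (−0.45) = +0.10 V, with n = 2 electrons transferred.
Balancing gives 2 Tl+(aq) + Fe(s) → 2 Tl(s) + Fe2+(aq); hence Q = [Fe2+(aq)] / [Tl+(aq)]^2 = 0.475 (log Q = −0.323).
Applying E = E° − (RT ln10/nF)·log Q gives +0.10 − (0.0592/2)(−0.323) = +0.11 V.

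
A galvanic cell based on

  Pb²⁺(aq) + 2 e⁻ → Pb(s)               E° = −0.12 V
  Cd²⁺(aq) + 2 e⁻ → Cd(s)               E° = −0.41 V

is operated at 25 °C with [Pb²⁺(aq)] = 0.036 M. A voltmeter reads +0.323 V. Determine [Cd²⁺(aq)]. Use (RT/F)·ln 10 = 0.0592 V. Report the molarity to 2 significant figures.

0.0028 M

Pb²⁺/Pb is the cathode (higher E°); E°cell = −0.12 − (−0.41) = +0.29 V with n = 2.
Rearranging E = E° − (0.0592/n)·log Q gives log Q = 2(+0.29 − (+0.323))/0.0592 = −1.115.
Balancing electrons gives Pb²⁺(aq) + Cd(s) → Pb(s) + Cd²⁺(aq); thus Q = [Cd²⁺(aq)] / [Pb²⁺(aq)].
Substituting the known concentrations and solving, log [Cd²⁺(aq)] = −2.559 and [Cd²⁺(aq)] = 0.0028 M.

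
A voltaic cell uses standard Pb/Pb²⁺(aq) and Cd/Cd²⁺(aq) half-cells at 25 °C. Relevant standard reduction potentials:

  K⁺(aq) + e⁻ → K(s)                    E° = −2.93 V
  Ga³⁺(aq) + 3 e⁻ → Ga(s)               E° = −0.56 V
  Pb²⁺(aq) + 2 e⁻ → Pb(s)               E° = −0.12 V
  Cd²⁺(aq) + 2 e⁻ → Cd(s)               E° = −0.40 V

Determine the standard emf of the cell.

+0.28 V

Of the two couples in this cell, the one with the more positive reduction potential is reduced at the cathode: here that is Pb²⁺/Pb (−0.12 V); Cd²⁺/Cd (−0.40 V) is the anode.
E°cell = E°(cathode) − E°(anode) = −0.12 − (−0.40) = +0.28 V.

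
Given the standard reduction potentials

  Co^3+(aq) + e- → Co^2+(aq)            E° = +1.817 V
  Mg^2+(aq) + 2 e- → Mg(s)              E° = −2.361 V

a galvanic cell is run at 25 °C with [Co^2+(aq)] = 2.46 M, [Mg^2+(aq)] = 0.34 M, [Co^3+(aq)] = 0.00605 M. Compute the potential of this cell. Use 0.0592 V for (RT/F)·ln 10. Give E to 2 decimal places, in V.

+4.04 V

Since E°(Co³⁺/Co²⁺) > E°(Mg²⁺/Mg), Co³⁺/Co²⁺ serves as the cathode.
The standard potential is +1.817 − (−2.361) = +4.178 V and the balanced reaction transfers n = 2 electrons.
For the overall reaction 2 Co^3+(aq) + Mg(s) → 2 Co^2+(aq) + Mg^2+(aq), Q = ([Co^2+(aq)]^2·[Mg^2+(aq)]) / [Co^3+(aq)]^2 = 5.62×10^4, giving log Q = 4.750.
By the Nernst equation, E = +4.178 − (0.0592/2)·(4.750) = +4.04 V.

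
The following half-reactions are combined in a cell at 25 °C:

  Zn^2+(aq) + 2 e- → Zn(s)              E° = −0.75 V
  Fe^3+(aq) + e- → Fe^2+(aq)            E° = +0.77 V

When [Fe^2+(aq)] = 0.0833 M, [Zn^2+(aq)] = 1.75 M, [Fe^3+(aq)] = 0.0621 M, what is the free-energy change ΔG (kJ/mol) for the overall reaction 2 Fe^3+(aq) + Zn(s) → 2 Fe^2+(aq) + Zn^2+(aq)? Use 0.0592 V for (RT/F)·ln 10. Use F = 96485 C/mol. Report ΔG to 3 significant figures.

E°cell = +0.77 − (−0.75) = +1.52 V; the balanced reaction transfers n = 2 electrons.
Here Q = ([Fe^2+(aq)]^2·[Zn^2+(aq)]) / [Fe^3+(aq)]^2 = 3.15 (log Q = 0.498), giving E = +1.52 − (0.0592/2)·(0.498) = +1.5053 V.
ΔG = −nFE = −(2)(96485)(+1.5053) J/mol = −290 kJ/mol.

−290 kJ/mol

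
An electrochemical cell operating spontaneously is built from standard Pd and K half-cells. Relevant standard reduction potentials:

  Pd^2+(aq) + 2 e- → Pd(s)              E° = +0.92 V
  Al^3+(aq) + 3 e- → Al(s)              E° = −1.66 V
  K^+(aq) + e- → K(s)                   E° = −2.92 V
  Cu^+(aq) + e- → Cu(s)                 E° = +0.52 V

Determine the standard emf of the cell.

Of the two couples in this cell, the one with the more positive reduction potential is reduced at the cathode: here that is Pd²⁺/Pd (+0.92 V); K⁺/K (−2.92 V) is the anode.
E°cell = E°(cathode) − E°(anode) = +0.92 − (−2.92) = +3.84 V.

+3.84 V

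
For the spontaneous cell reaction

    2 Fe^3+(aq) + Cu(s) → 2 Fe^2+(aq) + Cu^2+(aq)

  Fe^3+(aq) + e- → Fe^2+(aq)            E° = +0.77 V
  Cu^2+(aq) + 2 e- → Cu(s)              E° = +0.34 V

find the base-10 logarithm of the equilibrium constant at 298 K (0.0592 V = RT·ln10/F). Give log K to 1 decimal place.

log K = 14.5

The Fe³⁺/Fe²⁺ couple is reduced (cathode); E°cell = +0.77 − (+0.34) = +0.43 V with n = 2.
At equilibrium E = 0, so log K = nE°cell / 0.0592 = (2)(+0.43) / 0.0592 = 14.5.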